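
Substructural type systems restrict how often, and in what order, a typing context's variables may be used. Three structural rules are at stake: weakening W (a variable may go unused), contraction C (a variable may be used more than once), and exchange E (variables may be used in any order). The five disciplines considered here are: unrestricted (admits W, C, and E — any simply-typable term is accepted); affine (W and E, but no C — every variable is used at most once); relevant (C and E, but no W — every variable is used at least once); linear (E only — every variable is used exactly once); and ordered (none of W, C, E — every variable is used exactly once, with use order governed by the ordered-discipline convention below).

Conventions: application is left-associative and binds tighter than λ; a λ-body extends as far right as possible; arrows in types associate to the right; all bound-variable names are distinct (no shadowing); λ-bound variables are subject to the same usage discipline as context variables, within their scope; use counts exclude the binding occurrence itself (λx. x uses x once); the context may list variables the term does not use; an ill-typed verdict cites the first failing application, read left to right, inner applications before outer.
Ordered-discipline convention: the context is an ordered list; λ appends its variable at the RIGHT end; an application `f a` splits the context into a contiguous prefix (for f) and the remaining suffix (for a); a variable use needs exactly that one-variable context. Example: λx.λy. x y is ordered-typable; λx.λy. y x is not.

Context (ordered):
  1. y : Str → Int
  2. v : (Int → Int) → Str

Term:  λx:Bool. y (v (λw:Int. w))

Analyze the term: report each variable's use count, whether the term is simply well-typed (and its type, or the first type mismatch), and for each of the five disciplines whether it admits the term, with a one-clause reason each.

variable uses: y: 1×, v: 1×, x (λ-bound): 0×, w (λ-bound): 1×
use order (left to right): y, v, w
typing: ✓ — Bool → Int
ordered: ✗, needs weakening: x unused
linear: ✗, needs weakening: x unused
affine: ✓, at most one use each (y, v, x, w)
relevant: ✗, needs weakening: x unused
unrestricted: ✓, well-typed at Bool → Int; no restrictions here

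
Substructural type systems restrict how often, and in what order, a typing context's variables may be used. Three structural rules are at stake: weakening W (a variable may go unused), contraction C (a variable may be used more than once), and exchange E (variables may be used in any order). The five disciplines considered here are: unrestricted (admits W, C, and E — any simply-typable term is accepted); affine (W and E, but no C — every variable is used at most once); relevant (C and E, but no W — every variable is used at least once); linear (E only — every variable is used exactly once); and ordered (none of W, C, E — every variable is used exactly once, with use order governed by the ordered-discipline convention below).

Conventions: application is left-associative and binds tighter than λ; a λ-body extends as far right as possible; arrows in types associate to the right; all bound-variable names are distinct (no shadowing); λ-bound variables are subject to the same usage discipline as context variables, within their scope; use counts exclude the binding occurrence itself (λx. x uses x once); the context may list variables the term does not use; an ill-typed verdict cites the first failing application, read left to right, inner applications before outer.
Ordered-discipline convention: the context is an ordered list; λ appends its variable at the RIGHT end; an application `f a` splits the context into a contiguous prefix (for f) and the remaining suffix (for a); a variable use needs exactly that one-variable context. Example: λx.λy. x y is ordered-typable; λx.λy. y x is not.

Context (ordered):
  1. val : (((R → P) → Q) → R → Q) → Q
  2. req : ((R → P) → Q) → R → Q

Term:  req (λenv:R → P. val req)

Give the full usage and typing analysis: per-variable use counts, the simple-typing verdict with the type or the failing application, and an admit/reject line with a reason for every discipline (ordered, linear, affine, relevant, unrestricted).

usage: val ×1; req ×2; env (λ-bound) ×0
use order (left to right): req, val, req
typing: the term checks, with type R → Q
ordered: ✗, repeated use of req ×2; unused: env — weakening required
linear: ✗, repeated use of req ×2; unused: env — weakening required
affine: ✗, repeated use of req ×2
relevant: ✗, unused: env — weakening required
unrestricted: ✓, typability at R → Q is all that's needed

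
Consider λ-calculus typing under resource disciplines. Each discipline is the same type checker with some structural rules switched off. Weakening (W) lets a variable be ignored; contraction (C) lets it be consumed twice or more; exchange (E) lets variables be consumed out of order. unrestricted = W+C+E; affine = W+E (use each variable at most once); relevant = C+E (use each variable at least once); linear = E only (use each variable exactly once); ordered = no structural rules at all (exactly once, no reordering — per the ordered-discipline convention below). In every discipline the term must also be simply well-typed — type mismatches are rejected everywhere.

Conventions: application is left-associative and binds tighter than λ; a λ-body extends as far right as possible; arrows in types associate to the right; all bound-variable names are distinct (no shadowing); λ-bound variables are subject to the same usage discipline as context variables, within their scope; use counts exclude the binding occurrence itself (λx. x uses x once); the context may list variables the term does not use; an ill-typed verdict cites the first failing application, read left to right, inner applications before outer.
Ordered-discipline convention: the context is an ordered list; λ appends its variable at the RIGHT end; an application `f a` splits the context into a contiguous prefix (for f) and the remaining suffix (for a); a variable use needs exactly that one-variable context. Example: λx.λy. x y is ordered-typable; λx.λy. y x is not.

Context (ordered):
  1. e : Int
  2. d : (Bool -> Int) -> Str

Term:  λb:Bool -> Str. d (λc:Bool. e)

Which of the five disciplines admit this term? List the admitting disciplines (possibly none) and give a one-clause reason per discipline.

admitted by: affine, unrestricted
variable uses: e: 1×; d: 1×; b (λ-bound): 0×; c (λ-bound): 0×
left-to-right use order: d, e
typing: ✓ — (Bool -> Str) -> Str
ordered ✗ (unused: b, c — weakening required)
linear ✗ (unused: b, c — weakening required)
affine ✓ (none of e, d, b, c used more than once)
relevant ✗ (unused: b, c — weakening required)
unrestricted ✓ (simply typable at (Bool -> Str) -> Str; W, C, E all held)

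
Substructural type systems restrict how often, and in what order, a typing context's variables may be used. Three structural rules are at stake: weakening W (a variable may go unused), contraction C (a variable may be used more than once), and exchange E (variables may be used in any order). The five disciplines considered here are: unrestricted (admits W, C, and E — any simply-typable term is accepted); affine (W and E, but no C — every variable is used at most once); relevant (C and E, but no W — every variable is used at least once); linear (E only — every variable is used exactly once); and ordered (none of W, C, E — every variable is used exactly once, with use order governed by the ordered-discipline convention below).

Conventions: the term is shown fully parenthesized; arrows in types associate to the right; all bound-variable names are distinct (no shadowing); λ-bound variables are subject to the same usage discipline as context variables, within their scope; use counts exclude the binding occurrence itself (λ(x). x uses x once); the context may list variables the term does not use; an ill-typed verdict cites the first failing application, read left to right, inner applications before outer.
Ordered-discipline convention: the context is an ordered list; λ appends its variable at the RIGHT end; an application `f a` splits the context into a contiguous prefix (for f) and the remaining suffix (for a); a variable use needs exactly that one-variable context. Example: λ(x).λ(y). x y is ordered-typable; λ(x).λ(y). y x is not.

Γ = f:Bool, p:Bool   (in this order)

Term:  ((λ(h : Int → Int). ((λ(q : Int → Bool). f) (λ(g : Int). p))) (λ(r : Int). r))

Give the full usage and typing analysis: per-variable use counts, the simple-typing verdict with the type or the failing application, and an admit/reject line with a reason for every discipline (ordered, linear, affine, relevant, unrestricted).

counts: f: 1, p: 1, h [bound]: 0, q [bound]: 0, g [bound]: 0, r [bound]: 1
use order (left to right): f, p, r
typing: the term checks, with type Bool
ordered: ✗ — h, q, g never used (weakening)
linear: ✗ — h, q, g never used (weakening)
affine: ✓ — at most one use each (f, p, h, q, g, r)
relevant: ✗ — h, q, g never used (weakening)
unrestricted: ✓ — typability at Bool is all that's needed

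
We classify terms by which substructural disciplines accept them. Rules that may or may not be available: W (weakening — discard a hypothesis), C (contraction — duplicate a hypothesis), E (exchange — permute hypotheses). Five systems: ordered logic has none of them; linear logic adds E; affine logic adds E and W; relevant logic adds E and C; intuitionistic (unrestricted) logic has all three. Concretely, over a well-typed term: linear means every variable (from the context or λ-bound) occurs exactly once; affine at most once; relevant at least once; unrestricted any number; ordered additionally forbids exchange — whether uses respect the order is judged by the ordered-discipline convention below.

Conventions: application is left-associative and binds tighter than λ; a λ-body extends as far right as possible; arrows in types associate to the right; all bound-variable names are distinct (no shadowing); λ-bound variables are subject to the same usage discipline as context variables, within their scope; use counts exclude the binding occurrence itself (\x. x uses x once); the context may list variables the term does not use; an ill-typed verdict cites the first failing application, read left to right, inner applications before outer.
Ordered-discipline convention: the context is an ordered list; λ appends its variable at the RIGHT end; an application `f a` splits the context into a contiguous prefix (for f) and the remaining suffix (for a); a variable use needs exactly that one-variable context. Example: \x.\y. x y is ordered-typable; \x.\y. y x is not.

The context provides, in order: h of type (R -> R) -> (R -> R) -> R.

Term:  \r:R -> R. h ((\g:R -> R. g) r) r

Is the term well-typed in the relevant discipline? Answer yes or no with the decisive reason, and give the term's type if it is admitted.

yes — at least one use each (h, r, g); term : (R -> R) -> R
use counts: h ×1; r (λ-bound) ×2; g (λ-bound) ×1
uses in reading order: h, g, r, r
typing: ✓ — (R -> R) -> R
per-discipline verdicts: ordered ✗ | linear ✗ | affine ✗ | relevant ✓ | unrestricted ✓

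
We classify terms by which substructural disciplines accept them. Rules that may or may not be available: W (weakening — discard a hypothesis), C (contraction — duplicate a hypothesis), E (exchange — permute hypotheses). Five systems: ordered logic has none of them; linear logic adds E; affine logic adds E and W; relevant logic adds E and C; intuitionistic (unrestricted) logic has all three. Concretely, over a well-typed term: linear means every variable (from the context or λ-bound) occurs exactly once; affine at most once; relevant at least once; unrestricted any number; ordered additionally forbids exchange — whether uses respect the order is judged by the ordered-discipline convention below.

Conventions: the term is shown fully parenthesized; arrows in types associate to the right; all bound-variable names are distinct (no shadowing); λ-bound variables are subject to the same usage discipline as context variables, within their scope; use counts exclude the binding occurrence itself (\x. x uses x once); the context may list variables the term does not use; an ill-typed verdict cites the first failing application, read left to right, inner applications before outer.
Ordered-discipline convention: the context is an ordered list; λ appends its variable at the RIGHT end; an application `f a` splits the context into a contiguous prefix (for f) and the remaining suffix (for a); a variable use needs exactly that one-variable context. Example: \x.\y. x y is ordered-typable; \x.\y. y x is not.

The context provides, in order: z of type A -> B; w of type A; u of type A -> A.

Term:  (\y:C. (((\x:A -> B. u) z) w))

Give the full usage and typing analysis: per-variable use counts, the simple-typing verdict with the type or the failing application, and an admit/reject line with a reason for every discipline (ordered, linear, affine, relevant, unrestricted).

usage: z: 1; w: 1; u: 1; y (λ-bound): 0; x (λ-bound): 0
use order (left to right): u, z, w
typing: ✓ — C -> A
ordered: ✗, y, x never used (weakening)
linear: ✗, y, x never used (weakening)
affine: ✓, z, w, u, y, x: no repeats, contraction unneeded
relevant: ✗, y, x never used (weakening)
unrestricted: ✓, simply typable at C -> A; W, C, E all held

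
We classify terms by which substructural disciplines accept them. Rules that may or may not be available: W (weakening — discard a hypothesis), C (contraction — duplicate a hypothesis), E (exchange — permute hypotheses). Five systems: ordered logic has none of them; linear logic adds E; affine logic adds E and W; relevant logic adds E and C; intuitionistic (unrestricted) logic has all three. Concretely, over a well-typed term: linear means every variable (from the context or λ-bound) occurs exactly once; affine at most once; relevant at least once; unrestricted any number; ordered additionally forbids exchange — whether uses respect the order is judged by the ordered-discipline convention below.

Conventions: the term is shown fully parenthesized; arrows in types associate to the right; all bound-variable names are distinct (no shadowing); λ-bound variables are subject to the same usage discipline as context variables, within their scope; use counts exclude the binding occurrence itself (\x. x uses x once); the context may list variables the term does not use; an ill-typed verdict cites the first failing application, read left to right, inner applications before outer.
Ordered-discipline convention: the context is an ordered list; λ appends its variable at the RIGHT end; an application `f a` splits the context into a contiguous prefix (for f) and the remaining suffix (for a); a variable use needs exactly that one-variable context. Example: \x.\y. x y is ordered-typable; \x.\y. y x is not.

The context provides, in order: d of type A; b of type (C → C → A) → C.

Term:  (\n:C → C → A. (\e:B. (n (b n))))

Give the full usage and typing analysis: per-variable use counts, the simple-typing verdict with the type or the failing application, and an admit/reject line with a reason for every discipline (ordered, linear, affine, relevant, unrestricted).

usage: d: 0×, b: 1×, n (λ-bound): 2×, e (λ-bound): 0×
left-to-right use order: n, b, n
typing: well-typed — term : (C → C → A) → B → C → A
ordered: ✗, n ×2 used more than once (contraction); d, e never used (weakening)
linear: ✗, n ×2 used more than once (contraction); d, e never used (weakening)
affine: ✗, n ×2 used more than once (contraction)
relevant: ✗, d, e never used (weakening)
unrestricted: ✓, simply typable at (C → C → A) → B → C → A; W, C, E all held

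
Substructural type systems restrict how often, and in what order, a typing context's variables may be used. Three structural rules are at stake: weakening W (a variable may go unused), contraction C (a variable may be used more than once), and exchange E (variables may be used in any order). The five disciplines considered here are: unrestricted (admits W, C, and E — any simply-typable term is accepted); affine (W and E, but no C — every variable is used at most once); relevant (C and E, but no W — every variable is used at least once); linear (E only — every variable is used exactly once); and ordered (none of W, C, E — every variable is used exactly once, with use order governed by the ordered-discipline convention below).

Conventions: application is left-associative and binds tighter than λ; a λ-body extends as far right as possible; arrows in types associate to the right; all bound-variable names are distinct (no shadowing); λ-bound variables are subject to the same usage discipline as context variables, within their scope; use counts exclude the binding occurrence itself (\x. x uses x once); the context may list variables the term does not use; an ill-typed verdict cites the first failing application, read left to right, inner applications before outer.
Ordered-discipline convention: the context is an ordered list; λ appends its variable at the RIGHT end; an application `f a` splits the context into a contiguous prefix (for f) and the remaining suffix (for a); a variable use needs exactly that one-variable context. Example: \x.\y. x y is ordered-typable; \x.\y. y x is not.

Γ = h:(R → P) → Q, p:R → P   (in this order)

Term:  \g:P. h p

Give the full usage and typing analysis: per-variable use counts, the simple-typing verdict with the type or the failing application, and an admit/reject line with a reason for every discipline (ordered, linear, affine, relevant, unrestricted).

variable uses: h: 1×; p: 1×; g [bound]: 0×
use order (left to right): h, p
typing: the term checks, with type P → Q
ordered: ✗ — needs weakening: g unused
linear: ✗ — needs weakening: g unused
affine: ✓ — h, p, g: no repeats, contraction unneeded
relevant: ✗ — needs weakening: g unused
unrestricted: ✓ — typability at P → Q is all that's needed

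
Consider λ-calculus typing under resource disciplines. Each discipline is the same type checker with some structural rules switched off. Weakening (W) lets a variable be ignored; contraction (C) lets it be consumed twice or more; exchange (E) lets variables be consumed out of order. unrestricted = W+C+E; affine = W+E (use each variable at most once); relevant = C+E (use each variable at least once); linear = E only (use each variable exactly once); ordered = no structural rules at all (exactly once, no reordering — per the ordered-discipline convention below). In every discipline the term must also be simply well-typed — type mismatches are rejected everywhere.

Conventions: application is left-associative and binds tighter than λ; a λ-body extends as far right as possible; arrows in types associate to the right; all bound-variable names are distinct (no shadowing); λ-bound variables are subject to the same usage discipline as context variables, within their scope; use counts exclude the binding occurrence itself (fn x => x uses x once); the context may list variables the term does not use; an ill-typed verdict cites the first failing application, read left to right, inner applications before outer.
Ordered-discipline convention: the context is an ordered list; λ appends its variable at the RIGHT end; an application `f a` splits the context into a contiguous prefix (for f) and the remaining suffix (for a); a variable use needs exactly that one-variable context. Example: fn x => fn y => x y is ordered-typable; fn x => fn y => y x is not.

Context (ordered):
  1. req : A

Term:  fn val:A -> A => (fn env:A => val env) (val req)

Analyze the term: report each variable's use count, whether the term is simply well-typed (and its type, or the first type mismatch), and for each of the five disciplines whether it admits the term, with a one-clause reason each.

use counts: req ×1, val [bound] ×2, env [bound] ×1
order of uses: val, env, val, req
typing: well-typed at (A -> A) -> A
ordered: ✗ — needs contraction — val ×2
linear: ✗ — needs contraction — val ×2
affine: ✗ — needs contraction — val ×2
relevant: ✓ — req, val, env: all used, weakening unneeded
unrestricted: ✓ — type-checks ((A -> A) -> A) and nothing is barred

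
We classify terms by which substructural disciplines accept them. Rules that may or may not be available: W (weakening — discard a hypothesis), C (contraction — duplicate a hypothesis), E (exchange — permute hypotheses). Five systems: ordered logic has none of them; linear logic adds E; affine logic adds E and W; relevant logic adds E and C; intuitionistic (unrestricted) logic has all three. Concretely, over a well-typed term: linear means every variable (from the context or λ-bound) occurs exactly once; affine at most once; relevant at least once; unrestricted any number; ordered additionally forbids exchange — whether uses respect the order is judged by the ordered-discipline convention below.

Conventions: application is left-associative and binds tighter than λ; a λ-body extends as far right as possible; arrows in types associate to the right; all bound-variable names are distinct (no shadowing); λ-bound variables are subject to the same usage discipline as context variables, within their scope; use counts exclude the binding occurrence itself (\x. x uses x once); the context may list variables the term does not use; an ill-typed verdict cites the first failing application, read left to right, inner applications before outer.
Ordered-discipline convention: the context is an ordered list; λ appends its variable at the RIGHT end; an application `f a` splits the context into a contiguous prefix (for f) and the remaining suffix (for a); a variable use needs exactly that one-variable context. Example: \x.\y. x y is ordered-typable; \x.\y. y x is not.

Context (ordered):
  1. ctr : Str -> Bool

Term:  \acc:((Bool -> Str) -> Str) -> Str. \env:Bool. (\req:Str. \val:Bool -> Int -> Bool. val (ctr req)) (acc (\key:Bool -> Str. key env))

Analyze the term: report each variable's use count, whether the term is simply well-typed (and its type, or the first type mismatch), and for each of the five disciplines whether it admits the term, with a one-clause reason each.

use counts: ctr ×1, acc [bound] ×1, env [bound] ×1, req [bound] ×1, val [bound] ×1, key [bound] ×1
order of uses: val, ctr, req, acc, key, env
typing: the term checks, with type (((Bool -> Str) -> Str) -> Str) -> Bool -> (Bool -> Int -> Bool) -> Int -> Bool
ordered: ✗, no ordered split (uses run val, ctr, req, acc, key, env)
linear: ✓, each of ctr, acc, env, req, val, key used exactly once
affine: ✓, none of ctr, acc, env, req, val, key used more than once
relevant: ✓, ctr, acc, env, req, val, key: all used, weakening unneeded
unrestricted: ✓, typability at (((Bool -> Str) -> Str) -> Str) -> Bool -> (Bool -> Int -> Bool) -> Int -> Bool is all that's needed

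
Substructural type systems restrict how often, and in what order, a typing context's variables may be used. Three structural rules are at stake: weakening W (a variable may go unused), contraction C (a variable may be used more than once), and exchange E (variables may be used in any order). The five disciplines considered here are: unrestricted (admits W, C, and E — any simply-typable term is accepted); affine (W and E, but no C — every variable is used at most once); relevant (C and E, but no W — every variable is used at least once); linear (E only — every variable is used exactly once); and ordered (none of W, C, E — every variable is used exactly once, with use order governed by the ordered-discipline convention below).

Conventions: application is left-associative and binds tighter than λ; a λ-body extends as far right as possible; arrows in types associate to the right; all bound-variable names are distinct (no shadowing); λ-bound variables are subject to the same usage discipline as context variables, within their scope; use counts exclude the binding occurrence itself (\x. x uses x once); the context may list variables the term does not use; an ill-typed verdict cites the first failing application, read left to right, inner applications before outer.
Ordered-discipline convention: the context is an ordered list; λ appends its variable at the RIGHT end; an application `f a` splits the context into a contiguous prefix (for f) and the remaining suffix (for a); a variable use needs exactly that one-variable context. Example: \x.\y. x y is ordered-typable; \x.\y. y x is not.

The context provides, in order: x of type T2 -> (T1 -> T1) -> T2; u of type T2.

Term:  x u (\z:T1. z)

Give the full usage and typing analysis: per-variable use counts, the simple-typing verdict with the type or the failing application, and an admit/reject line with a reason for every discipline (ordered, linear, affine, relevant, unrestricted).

counts: x: 1×, u: 1×, z (λ-bound): 1×
uses in reading order: x, u, z
typing: well-typed at T2
ordered ✓ (x, u, z: once each, no exchange needed)
linear ✓ (single use per variable (x, u, z))
affine ✓ (none of x, u, z used more than once)
relevant ✓ (at least one use each (x, u, z))
unrestricted ✓ (well-typed at T2; no restrictions here)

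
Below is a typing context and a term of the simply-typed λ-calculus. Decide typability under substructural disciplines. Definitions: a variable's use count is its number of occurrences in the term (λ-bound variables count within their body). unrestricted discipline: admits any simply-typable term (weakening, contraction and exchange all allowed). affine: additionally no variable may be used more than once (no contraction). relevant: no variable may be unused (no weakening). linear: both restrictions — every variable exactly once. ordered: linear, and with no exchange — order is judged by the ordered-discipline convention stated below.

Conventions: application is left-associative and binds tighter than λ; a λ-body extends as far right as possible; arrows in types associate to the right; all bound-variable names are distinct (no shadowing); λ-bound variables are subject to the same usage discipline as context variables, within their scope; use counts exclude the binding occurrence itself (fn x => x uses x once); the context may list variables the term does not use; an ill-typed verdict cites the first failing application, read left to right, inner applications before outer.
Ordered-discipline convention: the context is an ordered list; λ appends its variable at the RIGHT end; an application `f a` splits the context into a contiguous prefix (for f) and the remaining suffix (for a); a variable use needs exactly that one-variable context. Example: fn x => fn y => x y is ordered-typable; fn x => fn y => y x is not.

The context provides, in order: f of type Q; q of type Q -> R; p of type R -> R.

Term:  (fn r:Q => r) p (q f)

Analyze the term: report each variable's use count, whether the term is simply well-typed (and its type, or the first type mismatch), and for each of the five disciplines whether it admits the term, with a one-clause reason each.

usage: f=1, q=1, p=1, r [bound]=1
use order (left to right): r, p, q, f
typing: ill-typed: an argument R -> R mismatches the expected Q
ordered: ✗, fails simple typing
linear: ✗, a type mismatch blocks all five
affine: ✗, the type mismatch rejects it
relevant: ✗, not simply typable
unrestricted: ✗, fails simple typing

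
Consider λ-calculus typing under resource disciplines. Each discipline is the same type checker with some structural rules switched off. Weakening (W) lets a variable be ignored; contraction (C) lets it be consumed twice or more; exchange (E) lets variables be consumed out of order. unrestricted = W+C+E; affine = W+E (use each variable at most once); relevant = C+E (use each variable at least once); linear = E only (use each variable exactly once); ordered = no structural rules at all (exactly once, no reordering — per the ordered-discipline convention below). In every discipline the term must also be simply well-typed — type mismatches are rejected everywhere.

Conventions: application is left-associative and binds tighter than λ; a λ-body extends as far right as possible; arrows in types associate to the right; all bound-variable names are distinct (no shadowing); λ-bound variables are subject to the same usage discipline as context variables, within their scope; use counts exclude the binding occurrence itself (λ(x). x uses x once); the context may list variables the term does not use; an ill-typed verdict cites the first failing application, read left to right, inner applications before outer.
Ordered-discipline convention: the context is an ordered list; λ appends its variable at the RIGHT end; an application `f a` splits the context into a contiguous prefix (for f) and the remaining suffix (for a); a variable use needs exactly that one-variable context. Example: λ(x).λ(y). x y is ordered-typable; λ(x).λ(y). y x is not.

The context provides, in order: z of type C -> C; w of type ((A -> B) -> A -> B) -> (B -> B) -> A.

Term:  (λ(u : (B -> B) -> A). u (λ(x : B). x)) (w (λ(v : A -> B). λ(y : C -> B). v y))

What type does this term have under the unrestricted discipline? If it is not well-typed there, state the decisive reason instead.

not well-typed under unrestricted — a type mismatch blocks all five
variable uses: z=0; w=1; u [bound]=1; x [bound]=1; v [bound]=1; y [bound]=1
left-to-right use order: u, x, w, v, y
typing: ill-typed: an application expects A but receives C -> B
summary: ordered ✗ | linear ✗ | affine ✗ | relevant ✗ | unrestricted ✗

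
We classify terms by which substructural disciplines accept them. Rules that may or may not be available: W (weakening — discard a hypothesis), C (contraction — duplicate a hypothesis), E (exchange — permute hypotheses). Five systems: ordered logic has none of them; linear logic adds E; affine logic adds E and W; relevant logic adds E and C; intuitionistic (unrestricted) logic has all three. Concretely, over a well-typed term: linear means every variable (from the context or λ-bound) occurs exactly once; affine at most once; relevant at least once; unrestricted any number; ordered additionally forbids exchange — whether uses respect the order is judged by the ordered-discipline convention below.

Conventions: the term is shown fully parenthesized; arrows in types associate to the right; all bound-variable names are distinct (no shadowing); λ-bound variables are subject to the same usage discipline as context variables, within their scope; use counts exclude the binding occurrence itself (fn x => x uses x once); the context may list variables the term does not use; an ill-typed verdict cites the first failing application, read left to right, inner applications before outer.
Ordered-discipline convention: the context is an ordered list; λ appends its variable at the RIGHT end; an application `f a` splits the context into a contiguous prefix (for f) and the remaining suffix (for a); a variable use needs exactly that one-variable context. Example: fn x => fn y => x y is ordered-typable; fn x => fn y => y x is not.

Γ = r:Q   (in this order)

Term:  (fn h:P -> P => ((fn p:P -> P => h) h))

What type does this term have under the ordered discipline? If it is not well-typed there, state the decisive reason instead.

not well-typed under ordered — needs contraction — h ×2; r, p never used (weakening)
variable uses: r: 0; h (bound): 2; p (bound): 0
uses in reading order: h, h
typing: well-typed at (P -> P) -> P -> P
summary: ordered ✗, linear ✗, affine ✗, relevant ✗, unrestricted ✓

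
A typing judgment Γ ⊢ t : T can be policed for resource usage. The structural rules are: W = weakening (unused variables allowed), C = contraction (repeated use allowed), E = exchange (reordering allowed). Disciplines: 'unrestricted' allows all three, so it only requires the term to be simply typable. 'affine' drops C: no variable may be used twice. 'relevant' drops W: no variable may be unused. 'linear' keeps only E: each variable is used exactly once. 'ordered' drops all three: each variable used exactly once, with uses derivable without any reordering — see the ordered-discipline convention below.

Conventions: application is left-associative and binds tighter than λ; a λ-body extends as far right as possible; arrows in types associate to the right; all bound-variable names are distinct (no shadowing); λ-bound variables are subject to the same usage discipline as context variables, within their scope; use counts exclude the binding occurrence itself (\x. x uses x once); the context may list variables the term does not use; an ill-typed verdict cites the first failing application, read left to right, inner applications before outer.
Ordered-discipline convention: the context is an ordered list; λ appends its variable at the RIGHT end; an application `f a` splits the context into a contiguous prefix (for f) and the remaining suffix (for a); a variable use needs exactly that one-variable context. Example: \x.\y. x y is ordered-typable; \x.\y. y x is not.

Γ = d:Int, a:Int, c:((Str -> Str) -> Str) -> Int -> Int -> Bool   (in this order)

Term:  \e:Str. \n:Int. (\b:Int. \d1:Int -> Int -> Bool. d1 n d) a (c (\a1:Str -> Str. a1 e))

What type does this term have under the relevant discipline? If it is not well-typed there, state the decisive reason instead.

not well-typed under relevant — b left unused
counts: d ×1, a ×1, c ×1, e (bound) ×1, n (bound) ×1, b (bound) ×0, d1 (bound) ×1, a1 (bound) ×1
use order (left to right): d1, n, d, a, c, a1, e
typing: ✓ — Str -> Int -> Bool
all disciplines: ordered ✗; linear ✗; affine ✓; relevant ✗; unrestricted ✓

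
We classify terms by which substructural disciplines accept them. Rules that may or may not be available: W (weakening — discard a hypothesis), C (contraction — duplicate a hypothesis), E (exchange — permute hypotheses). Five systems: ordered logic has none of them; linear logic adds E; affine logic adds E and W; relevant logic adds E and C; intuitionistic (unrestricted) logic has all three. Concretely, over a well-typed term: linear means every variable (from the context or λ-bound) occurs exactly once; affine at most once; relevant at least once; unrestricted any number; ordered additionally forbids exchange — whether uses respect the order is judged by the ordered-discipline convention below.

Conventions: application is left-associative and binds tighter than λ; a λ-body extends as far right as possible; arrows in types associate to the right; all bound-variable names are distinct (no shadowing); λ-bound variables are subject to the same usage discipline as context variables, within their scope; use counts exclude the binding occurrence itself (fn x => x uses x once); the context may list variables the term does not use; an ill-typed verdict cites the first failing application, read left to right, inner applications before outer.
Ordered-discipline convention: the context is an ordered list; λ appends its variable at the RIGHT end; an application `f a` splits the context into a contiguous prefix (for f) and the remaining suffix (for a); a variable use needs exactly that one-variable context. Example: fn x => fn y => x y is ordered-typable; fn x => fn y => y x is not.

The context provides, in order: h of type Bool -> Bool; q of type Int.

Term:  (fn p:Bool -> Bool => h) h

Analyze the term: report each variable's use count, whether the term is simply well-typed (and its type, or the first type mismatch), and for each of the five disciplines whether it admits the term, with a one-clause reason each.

counts: h: 2; q: 0; p (bound): 0
use order (left to right): h, h
typing: well-typed at Bool -> Bool
ordered ✗ (needs contraction — h ×2; q, p left unused)
linear ✗ (needs contraction — h ×2; q, p left unused)
affine ✗ (needs contraction — h ×2)
relevant ✗ (q, p left unused)
unrestricted ✓ (well-typed at Bool -> Bool; no restrictions here)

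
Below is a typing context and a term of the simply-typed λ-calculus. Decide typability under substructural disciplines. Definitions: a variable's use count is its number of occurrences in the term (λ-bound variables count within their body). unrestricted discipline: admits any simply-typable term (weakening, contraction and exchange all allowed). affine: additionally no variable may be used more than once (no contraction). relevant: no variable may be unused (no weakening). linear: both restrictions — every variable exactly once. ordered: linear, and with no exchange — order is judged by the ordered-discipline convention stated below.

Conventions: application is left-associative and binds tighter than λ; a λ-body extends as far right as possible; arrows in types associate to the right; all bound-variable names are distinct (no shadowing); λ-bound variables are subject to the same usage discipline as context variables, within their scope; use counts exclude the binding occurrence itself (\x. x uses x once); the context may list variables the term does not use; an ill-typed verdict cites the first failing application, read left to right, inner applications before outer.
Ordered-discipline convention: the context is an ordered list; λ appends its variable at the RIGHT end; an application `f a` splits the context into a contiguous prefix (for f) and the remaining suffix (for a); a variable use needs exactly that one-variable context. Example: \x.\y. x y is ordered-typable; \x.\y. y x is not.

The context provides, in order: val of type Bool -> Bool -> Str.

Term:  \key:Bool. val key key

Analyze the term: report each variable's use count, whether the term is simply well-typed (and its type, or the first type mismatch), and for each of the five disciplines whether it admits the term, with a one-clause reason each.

use counts: val: 1, key [bound]: 2
left-to-right use order: val, key, key
typing: well-typed — term : Bool -> Str
ordered: ✗ — repeated use of key ×2
linear: ✗ — repeated use of key ×2
affine: ✗ — repeated use of key ×2
relevant: ✓ — every one of val, key appears
unrestricted: ✓ — typability at Bool -> Str is all that's needed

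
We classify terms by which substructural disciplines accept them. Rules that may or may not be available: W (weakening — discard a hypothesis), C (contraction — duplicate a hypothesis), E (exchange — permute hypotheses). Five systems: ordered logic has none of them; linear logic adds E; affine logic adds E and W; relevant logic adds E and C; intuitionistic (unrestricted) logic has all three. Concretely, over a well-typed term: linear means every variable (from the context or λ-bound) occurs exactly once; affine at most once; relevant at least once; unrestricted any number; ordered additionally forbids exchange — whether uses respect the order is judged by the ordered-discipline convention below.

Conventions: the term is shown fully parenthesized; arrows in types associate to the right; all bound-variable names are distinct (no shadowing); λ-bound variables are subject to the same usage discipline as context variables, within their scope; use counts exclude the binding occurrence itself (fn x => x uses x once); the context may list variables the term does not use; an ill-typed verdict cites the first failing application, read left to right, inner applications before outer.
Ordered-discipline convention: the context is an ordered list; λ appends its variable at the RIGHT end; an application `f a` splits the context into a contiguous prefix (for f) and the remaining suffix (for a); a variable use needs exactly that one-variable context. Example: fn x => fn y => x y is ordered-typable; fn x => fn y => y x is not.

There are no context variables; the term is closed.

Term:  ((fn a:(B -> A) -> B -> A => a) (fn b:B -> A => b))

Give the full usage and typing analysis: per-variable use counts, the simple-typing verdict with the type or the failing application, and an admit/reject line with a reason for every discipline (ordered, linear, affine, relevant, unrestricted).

variable uses: a (λ-bound)=1; b (λ-bound)=1
uses in reading order: a, b
typing: ✓ — (B -> A) -> B -> A
ordered: ✓, a, b: once each, no exchange needed
linear: ✓, single use per variable (a, b)
affine: ✓, no duplicate uses among a, b
relevant: ✓, at least one use each (a, b)
unrestricted: ✓, type-checks ((B -> A) -> B -> A) and nothing is barred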